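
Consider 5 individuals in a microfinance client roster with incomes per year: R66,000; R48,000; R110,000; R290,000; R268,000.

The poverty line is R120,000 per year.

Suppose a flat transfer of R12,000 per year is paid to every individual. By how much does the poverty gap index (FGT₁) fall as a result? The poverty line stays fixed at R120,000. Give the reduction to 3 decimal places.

Before: below the line — R48,000, R66,000, R110,000; poverty gap index (FGT₁) = 0.22667.
After the R12,000 transfer: below the line — R60,000, R78,000; poverty gap index (FGT₁) = 0.17000.
Reduction = 0.22667 − 0.17000 = 0.057.

0.057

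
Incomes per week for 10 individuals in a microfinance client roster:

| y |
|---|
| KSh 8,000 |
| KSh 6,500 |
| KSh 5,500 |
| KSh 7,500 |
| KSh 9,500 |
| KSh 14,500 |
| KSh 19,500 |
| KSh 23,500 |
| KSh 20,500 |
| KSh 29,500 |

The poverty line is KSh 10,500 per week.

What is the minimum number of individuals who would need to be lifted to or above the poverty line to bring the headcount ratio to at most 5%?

5 of the 10 individuals are poor, so H = 5/10 = 0.500.
A headcount ratio of at most 5% allows at most ⌊0.05 × 10⌋ = 0 poor individuals.
So at least 5 − 0 = 5 must be lifted.

5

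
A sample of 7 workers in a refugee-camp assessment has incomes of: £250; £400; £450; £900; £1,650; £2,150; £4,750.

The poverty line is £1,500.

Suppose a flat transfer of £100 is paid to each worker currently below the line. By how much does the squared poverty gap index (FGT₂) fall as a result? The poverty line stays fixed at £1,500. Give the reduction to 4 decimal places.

Before: below the line — £250, £400, £450, £900; squared poverty gap index (FGT₂) = 0.268889.
After the £100 transfer: below the line — £350, £500, £550, £1,000; squared poverty gap index (FGT₂) = 0.220635.
Reduction = 0.268889 − 0.220635 = 0.0483.

0.0483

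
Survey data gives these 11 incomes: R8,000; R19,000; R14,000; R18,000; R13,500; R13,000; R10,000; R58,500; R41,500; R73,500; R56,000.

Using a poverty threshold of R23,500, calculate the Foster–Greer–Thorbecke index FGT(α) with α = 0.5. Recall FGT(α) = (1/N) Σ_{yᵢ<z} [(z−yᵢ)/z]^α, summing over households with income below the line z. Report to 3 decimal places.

Below the line: R8,000, R10,000, R13,000, R13,500, R14,000, R18,000, R19,000 (q = 7 of N = 11).
Normalized shortfalls: (23500−8000)/23500 = 0.6596; (23500−10000)/23500 = 0.5745; (23500−13000)/23500 = 0.4468; (23500−13500)/23500 = 0.4255; (23500−14000)/23500 = 0.4043; (23500−18000)/23500 = 0.2340; (23500−19000)/23500 = 0.1915.
Raised to α = 0.5: 0.81214; 0.75794; 0.66844; 0.65233; 0.63581; 0.48378; 0.43759.
Sum = 4.448029; FGT(0.5) = 4.448029 / 11 = 0.404.

0.404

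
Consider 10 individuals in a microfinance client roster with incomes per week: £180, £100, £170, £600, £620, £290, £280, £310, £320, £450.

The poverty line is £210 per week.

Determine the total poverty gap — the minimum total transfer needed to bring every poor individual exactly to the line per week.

£180

Poor units: £100, £170, £180 (q = 3 of N = 10).
Individual gaps: 210−100 = 110; 210−170 = 40; 210−180 = 30.
Aggregate gap = £180.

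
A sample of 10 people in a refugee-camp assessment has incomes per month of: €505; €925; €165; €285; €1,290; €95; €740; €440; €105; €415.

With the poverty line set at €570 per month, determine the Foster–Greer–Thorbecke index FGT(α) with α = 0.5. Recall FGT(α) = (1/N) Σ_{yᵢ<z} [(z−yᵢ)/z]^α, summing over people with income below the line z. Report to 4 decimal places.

0.4703

Below z: €95, €105, €165, €285, €415, €440, €505 (q = 7 of N = 10).
Gap ratios (z−y)/z: (570−95)/570 = 0.8333; (570−105)/570 = 0.8158; (570−165)/570 = 0.7105; (570−285)/570 = 0.5000; (570−415)/570 = 0.2719; (570−440)/570 = 0.2281; (570−505)/570 = 0.1140.
Raised to α = 0.5: 0.91287; 0.90321; 0.84293; 0.70711; 0.52147; 0.47757; 0.33769.
Sum = 4.702842; FGT(0.5) = 4.702842 / 10 = 0.4703.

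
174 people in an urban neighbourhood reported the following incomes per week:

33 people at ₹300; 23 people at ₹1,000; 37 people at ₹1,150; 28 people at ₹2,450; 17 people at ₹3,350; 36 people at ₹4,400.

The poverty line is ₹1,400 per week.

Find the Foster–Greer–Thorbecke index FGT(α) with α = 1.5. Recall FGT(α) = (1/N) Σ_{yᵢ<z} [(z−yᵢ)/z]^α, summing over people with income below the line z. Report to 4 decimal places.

Below z: 33×₹300, 23×₹1,000, 37×₹1,150 (q = 93 of N = 174).
Gap ratios (z−y)/z: (1400−300)/1400 = 0.7857 (×33); (1400−1000)/1400 = 0.2857 (×23); (1400−1150)/1400 = 0.1786 (×37).
Raised to α = 1.5: 0.69646 (×33); 0.15272 (×23); 0.07546 (×37).
Sum = 29.287826; FGT(1.5) = 29.287826 / 174 = 0.1683.

0.1683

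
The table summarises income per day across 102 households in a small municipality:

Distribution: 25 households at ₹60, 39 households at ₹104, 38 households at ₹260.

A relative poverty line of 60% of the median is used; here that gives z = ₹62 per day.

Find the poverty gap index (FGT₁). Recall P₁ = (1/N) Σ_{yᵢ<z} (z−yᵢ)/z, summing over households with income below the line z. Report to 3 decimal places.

Below z: 25×₹60 (q = 25 of N = 102).
Shortfall ratios: (62−60)/62 = 0.0323 (×25).
Sum of shortfalls = 0.806452; P₁ averages over all N: 0.806452 / 102 = 0.008.

0.008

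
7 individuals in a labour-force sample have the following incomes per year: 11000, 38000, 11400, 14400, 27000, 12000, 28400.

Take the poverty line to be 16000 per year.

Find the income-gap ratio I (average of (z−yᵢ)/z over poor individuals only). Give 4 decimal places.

Below the line: 11000, 11400, 12000, 14400 (q = 4 of N = 7).
Relative gaps: 0.3125, 0.2875, 0.2500, 0.1000; sum = 0.950000.
I averages over the q = 4 poor units only: 0.950000 / 4 = 0.2375.

0.2375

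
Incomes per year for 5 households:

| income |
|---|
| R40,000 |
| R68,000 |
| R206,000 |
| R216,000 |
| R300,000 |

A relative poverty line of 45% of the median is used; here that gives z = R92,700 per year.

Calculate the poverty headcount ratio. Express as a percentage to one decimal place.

2 of the 5 households have income below R92,700.
H = 2/5 = 40.0%.

40.0%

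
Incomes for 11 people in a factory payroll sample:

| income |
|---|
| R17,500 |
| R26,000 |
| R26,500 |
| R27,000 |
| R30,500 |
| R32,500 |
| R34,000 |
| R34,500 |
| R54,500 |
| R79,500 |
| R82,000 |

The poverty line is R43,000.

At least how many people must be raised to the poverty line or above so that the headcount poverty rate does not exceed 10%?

7

8 of the 11 people are poor, so H = 8/11 = 0.727.
A headcount ratio of at most 10% allows at most ⌊0.10 × 11⌋ = 1 poor people.
So at least 8 − 1 = 7 must be lifted.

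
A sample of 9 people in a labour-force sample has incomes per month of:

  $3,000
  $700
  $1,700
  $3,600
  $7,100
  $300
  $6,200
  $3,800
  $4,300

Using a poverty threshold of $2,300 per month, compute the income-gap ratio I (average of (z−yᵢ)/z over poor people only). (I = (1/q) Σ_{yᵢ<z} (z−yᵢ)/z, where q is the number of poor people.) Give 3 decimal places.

0.609

Poor units: $300, $700, $1,700 (q = 3 of N = 9).
Shortfall ratios (z−y)/z: 0.8696, 0.6957, 0.2609; sum = 1.826087.
I averages over the q = 3 poor units only: 1.826087 / 3 = 0.609.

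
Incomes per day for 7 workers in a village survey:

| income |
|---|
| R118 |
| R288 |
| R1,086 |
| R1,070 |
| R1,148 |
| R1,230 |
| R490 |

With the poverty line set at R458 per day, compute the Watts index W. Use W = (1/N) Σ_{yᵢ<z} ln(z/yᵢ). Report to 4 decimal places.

Poor units: R118, R288 (q = 2 of N = 7).
Log shortfalls: ln(458/118) = 1.3562; ln(458/288) = 0.4639.
W = 1.820093 / 7 = 0.2600.

0.2600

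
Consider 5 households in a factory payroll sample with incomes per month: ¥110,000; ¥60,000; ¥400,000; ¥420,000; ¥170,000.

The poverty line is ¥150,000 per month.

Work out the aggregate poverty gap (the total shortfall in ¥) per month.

Below z: ¥60,000, ¥110,000 (q = 2 of N = 5).
Individual gaps: 150000−60000 = 90000; 150000−110000 = 40000.
Aggregate gap = ¥130,000.

¥130,000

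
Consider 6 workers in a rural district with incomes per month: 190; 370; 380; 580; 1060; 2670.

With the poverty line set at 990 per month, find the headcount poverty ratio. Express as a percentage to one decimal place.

66.7%

4 of the 6 workers have income below 990.
H = 4/6 = 66.7%.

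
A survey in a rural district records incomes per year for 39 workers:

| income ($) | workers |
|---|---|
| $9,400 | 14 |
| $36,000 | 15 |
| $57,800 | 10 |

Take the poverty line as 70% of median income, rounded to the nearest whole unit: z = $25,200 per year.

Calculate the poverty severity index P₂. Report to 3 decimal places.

0.141

Poor units: 14×$9,400 (q = 14 of N = 39).
Shortfall ratios: (25200−9400)/25200 = 0.6270 (×14).
Squared: 0.3931 (×14).
Sum = 5.503527; P₂ = 5.503527 / 39 = 0.141.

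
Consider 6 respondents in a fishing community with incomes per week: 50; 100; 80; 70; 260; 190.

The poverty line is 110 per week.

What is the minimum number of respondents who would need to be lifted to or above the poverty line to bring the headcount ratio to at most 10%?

4 of the 6 respondents are poor, so H = 4/6 = 0.667.
A headcount ratio of at most 10% allows at most ⌊0.10 × 6⌋ = 0 poor respondents.
So at least 4 − 0 = 4 must be lifted.

4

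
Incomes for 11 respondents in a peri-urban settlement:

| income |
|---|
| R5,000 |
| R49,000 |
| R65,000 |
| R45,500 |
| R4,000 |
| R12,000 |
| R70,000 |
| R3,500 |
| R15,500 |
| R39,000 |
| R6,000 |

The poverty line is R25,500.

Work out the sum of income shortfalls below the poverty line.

Below z: R3,500, R4,000, R5,000, R6,000, R12,000, R15,500 (q = 6 of N = 11).
Individual gaps: 25500−3500 = 22000; 25500−4000 = 21500; 25500−5000 = 20500; 25500−6000 = 19500; 25500−12000 = 13500; 25500−15500 = 10000.
Aggregate gap = R107,000.

R107,000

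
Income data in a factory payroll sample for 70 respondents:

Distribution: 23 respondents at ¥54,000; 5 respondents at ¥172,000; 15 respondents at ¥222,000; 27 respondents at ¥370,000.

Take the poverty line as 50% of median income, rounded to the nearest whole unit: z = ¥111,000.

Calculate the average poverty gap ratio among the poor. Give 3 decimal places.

Poor units: 23×¥54,000 (q = 23 of N = 70).
Relative gaps: 0.5135 (×23); sum = 11.810811.
The income-gap ratio divides by q (the poor only): 11.810811 / 23 = 0.514.

0.514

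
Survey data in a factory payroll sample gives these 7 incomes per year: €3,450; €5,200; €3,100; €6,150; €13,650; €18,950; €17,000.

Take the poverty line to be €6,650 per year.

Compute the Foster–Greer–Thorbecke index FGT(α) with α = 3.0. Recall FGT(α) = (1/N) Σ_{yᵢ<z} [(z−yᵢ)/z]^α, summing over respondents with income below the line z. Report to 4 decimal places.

Below z: €3,100, €3,450, €5,200, €6,150 (q = 4 of N = 7).
Gap ratios (z−y)/z: (6650−3100)/6650 = 0.5338; (6650−3450)/6650 = 0.4812; (6650−5200)/6650 = 0.2180; (6650−6150)/6650 = 0.0752.
Raised to α = 3.0: 0.15213; 0.11143; 0.01037; 0.00043.
Sum = 0.274349; FGT(3.0) = 0.274349 / 7 = 0.0392.

0.0392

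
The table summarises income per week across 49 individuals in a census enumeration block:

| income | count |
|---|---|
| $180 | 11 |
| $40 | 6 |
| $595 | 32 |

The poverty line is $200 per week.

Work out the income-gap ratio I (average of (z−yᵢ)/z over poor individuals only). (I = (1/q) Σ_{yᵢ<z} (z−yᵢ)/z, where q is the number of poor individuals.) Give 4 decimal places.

0.3471

Poor units: 6×$40, 11×$180 (q = 17 of N = 49).
Relative gaps: 0.8000 (×6), 0.1000 (×11); sum = 5.900000.
I averages over the q = 17 poor units only: 5.900000 / 17 = 0.3471.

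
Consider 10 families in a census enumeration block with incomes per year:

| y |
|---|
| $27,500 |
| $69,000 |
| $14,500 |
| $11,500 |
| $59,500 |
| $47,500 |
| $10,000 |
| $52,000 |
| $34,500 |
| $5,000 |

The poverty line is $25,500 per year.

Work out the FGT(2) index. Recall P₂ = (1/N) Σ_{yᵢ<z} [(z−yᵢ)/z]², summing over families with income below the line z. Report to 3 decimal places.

Incomes under z: $5,000, $10,000, $11,500, $14,500 (q = 4 of N = 10).
Gap ratios (z−y)/z: (25500−5000)/25500 = 0.8039; (25500−10000)/25500 = 0.6078; (25500−11500)/25500 = 0.5490; (25500−14500)/25500 = 0.4314.
Squared: 0.6463; 0.3695; 0.3014; 0.1861.
Sum = 1.503268; P₂ = 1.503268 / 10 = 0.150.

0.150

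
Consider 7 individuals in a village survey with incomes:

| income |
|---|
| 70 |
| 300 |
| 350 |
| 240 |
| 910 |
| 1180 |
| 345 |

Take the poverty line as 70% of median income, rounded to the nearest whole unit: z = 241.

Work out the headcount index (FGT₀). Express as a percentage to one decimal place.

28.6%

2 of the 7 individuals have income below 241.
H = 2/7 = 28.6%.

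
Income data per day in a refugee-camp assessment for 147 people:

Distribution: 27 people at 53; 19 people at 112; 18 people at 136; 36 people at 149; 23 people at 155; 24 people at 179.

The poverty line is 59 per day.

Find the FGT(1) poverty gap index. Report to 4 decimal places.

Poor units: 27×53 (q = 27 of N = 147).
Normalized shortfalls: (59−53)/59 = 0.1017 (×27).
Σ = 2.745763. Dividing by the full population N = 147 gives P₁ = 0.0187.

0.0187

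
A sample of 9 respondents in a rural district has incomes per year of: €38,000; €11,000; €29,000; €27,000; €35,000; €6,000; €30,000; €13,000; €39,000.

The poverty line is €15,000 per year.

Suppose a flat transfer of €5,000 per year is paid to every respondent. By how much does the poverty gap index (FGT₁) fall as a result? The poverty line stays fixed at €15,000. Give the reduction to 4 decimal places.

0.0815

Before: below the line — €6,000, €11,000, €13,000; poverty gap index (FGT₁) = 0.111111.
After the €5,000 transfer: below the line — €11,000; poverty gap index (FGT₁) = 0.029630.
Reduction = 0.111111 − 0.029630 = 0.0815.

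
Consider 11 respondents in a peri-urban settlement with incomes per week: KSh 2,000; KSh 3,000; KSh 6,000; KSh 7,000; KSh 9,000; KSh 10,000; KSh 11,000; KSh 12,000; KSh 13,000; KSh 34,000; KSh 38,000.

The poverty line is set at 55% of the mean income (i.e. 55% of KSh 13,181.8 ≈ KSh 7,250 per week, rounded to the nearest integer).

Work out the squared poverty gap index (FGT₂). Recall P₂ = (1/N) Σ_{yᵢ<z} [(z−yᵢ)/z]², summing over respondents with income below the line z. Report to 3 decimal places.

Below the line: KSh 2,000, KSh 3,000, KSh 6,000, KSh 7,000 (q = 4 of N = 11).
Gap ratios (z−y)/z: (7250−2000)/7250 = 0.7241; (7250−3000)/7250 = 0.5862; (7250−6000)/7250 = 0.1724; (7250−7000)/7250 = 0.0345.
Squared: 0.5244; 0.3436; 0.0297; 0.0012.
Sum = 0.898930; P₂ = 0.898930 / 11 = 0.082.

0.082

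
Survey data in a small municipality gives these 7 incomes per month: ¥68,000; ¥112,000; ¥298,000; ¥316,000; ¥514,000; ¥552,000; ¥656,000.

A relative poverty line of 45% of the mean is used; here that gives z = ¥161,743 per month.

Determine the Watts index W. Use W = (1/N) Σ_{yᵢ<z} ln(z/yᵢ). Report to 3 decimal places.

Below the line: ¥68,000, ¥112,000 (q = 2 of N = 7).
ln(z/y) terms: ln(161743/68000) = 0.8665; ln(161743/112000) = 0.3675.
W = 1.234011 / 7 = 0.176.

0.176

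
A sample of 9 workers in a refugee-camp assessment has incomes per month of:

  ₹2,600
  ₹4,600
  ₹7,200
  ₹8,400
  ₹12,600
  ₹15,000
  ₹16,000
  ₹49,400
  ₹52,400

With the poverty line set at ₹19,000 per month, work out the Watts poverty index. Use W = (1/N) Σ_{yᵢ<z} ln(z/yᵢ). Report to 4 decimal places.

Incomes under z: ₹2,600, ₹4,600, ₹7,200, ₹8,400, ₹12,600, ₹15,000, ₹16,000 (q = 7 of N = 9).
Log shortfalls: ln(19000/2600) = 1.9889; ln(19000/4600) = 1.4184; ln(19000/7200) = 0.9704; ln(19000/8400) = 0.8162; ln(19000/12600) = 0.4107; ln(19000/15000) = 0.2364; ln(19000/16000) = 0.1719.
W = 6.012857 / 9 = 0.6681.

0.6681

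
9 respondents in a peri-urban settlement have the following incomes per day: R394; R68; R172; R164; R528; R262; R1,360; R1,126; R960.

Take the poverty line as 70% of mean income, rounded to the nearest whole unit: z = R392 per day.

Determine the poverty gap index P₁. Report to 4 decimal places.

Below z: R68, R164, R172, R262 (q = 4 of N = 9).
Shortfall ratios: (392−68)/392 = 0.8265; (392−164)/392 = 0.5816; (392−172)/392 = 0.5612; (392−262)/392 = 0.3316.
Sum of shortfalls = 2.301020; P₁ averages over all N: 2.301020 / 9 = 0.2557.

0.2557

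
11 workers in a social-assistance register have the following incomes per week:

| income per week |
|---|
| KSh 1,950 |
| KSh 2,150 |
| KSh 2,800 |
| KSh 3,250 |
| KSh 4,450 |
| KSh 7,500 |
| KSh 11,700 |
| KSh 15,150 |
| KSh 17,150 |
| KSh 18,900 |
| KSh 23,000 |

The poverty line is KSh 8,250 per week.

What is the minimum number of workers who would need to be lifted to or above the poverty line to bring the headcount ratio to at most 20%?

6 of the 11 workers are poor, so H = 6/11 = 0.545.
A headcount ratio of at most 20% allows at most ⌊0.20 × 11⌋ = 2 poor workers.
So at least 6 − 2 = 4 must be lifted.

4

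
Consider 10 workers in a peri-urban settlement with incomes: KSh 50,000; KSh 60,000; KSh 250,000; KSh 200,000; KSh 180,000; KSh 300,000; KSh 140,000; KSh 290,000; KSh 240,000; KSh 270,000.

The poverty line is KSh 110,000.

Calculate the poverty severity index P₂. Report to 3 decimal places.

Below z: KSh 50,000, KSh 60,000 (q = 2 of N = 10).
Relative gaps: (110000−50000)/110000 = 0.5455; (110000−60000)/110000 = 0.4545.
Squared: 0.2975; 0.2066.
Sum = 0.504132; P₂ = 0.504132 / 10 = 0.050.

0.050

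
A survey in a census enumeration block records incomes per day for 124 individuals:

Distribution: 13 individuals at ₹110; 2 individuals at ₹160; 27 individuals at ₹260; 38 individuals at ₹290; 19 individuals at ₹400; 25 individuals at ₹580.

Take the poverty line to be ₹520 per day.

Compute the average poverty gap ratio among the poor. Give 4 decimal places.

0.4679

Below the line: 13×₹110, 2×₹160, 27×₹260, 38×₹290, 19×₹400 (q = 99 of N = 124).
Shortfall ratios (z−y)/z: 0.7885 (×13), 0.6923 (×2), 0.5000 (×27), 0.4423 (×38), 0.2308 (×19); sum = 46.326923.
The income-gap ratio divides by q (the poor only): 46.326923 / 99 = 0.4679.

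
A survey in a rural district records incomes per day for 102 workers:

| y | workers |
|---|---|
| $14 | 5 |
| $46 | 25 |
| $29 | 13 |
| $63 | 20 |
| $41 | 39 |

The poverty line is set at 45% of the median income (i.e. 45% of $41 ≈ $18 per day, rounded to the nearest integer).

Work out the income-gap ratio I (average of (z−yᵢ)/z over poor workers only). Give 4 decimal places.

0.2222

Incomes under z: 5×$14 (q = 5 of N = 102).
Relative gaps: 0.2222 (×5); sum = 1.111111.
I averages over the q = 5 poor units only: 1.111111 / 5 = 0.2222.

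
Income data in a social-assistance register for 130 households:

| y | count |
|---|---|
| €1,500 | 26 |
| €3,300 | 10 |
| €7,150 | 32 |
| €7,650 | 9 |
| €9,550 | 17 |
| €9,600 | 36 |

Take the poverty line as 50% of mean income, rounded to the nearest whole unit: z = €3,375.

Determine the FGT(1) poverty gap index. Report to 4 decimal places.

Incomes under z: 26×€1,500, 10×€3,300 (q = 36 of N = 130).
Shortfall ratios: (3375−1500)/3375 = 0.5556 (×26); (3375−3300)/3375 = 0.0222 (×10).
Sum of shortfalls = 14.666667; P₁ averages over all N: 14.666667 / 130 = 0.1128.

0.1128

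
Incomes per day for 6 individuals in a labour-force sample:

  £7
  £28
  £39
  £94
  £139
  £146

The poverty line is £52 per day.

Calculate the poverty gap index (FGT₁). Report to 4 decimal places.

Incomes under z: £7, £28, £39 (q = 3 of N = 6).
Shortfall ratios: (52−7)/52 = 0.8654; (52−28)/52 = 0.4615; (52−39)/52 = 0.2500.
Σ = 1.576923. Dividing by the full population N = 6 gives P₁ = 0.2628.

0.2628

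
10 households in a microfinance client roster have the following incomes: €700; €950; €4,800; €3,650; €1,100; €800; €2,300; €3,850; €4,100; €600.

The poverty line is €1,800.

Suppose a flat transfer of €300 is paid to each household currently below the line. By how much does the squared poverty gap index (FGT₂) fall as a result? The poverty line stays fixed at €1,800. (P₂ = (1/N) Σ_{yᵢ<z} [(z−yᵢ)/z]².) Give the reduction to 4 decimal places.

Before: below the line — €600, €700, €800, €950, €1,100; squared poverty gap index (FGT₂) = 0.150077.
After the €300 transfer: below the line — €900, €1,000, €1,100, €1,250, €1,400; squared poverty gap index (FGT₂) = 0.074151.
Reduction = 0.150077 − 0.074151 = 0.0759.

0.0759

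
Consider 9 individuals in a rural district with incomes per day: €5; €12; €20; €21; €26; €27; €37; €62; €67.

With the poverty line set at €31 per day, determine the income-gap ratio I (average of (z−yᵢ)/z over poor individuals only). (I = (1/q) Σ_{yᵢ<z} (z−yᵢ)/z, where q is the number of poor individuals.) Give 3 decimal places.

Incomes under z: €5, €12, €20, €21, €26, €27 (q = 6 of N = 9).
Shortfall ratios (z−y)/z: 0.8387, 0.6129, 0.3548, 0.3226, 0.1613, 0.1290; sum = 2.419355.
I averages over the q = 6 poor units only: 2.419355 / 6 = 0.403.

0.403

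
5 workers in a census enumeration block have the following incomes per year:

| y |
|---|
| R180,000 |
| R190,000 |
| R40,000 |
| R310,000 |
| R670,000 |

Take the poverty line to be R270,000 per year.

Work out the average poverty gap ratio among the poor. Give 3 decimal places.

0.494

Below the line: R40,000, R180,000, R190,000 (q = 3 of N = 5).
Relative gaps: 0.8519, 0.3333, 0.2963; sum = 1.481481.
I averages over the q = 3 poor units only: 1.481481 / 3 = 0.494.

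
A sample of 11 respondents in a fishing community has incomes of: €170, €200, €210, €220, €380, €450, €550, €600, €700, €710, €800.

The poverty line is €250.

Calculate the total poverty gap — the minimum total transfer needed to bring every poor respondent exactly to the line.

€200

Incomes under z: €170, €200, €210, €220 (q = 4 of N = 11).
Individual gaps: 250−170 = 80; 250−200 = 50; 250−210 = 40; 250−220 = 30.
Aggregate gap = €200.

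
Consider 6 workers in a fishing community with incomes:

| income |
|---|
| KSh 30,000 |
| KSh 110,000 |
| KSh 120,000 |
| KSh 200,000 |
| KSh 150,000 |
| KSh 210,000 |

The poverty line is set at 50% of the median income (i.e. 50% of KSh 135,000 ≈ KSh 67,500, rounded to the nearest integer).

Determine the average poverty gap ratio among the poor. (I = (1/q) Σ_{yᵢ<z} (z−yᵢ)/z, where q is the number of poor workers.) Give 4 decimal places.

0.5556

Below the line: KSh 30,000 (q = 1 of N = 6).
Relative gaps: 0.5556; sum = 0.555556.
I averages over the q = 1 poor units only: 0.555556 / 1 = 0.5556.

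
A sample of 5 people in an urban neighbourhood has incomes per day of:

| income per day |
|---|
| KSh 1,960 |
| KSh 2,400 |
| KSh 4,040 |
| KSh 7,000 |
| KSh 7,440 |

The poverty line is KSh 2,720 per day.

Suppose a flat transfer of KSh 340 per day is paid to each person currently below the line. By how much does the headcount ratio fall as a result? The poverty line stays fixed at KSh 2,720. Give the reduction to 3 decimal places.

0.200

Before: below the line — KSh 1,960, KSh 2,400; headcount ratio = 0.40000.
After the KSh 340 transfer: below the line — KSh 2,300; headcount ratio = 0.20000.
Reduction = 0.40000 − 0.20000 = 0.200.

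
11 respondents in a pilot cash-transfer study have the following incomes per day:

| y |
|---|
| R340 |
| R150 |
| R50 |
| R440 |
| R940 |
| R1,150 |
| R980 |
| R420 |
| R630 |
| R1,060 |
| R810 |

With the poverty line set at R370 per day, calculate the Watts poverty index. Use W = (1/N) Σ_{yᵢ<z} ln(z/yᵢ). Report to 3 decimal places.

0.272

Below the line: R50, R150, R340 (q = 3 of N = 11).
Log gaps: ln(370/50) = 2.0015; ln(370/150) = 0.9029; ln(370/340) = 0.0846.
W = 2.988905 / 11 = 0.272.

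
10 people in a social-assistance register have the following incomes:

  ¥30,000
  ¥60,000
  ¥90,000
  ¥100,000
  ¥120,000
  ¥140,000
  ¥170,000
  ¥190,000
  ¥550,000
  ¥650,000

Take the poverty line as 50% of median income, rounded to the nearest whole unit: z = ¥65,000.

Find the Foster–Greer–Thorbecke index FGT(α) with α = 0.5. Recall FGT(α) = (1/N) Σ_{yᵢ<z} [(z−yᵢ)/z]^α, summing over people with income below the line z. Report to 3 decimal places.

Poor units: ¥30,000, ¥60,000 (q = 2 of N = 10).
Shortfall ratios: (65000−30000)/65000 = 0.5385; (65000−60000)/65000 = 0.0769.
Raised to α = 0.5: 0.73380; 0.27735.
Sum = 1.011149; FGT(0.5) = 1.011149 / 10 = 0.101.

0.101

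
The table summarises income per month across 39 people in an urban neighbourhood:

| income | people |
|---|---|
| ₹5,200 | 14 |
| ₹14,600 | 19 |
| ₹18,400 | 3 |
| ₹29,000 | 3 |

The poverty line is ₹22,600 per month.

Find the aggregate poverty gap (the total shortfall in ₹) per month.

Below z: 14×₹5,200, 19×₹14,600, 3×₹18,400 (q = 36 of N = 39).
Individual gaps: 14×(22600−5200) = 243600; 19×(22600−14600) = 152000; 3×(22600−18400) = 12600.
Aggregate gap = ₹408,200.

₹408,200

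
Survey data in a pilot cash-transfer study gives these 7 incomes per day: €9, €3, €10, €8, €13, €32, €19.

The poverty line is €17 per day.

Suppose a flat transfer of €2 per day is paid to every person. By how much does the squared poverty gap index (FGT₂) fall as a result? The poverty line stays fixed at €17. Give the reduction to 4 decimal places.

0.0732

Before: below the line — €3, €8, €9, €10, €13; squared poverty gap index (FGT₂) = 0.200692.
After the €2 transfer: below the line — €5, €10, €11, €12, €15; squared poverty gap index (FGT₂) = 0.127533.
Reduction = 0.200692 − 0.127533 = 0.0732.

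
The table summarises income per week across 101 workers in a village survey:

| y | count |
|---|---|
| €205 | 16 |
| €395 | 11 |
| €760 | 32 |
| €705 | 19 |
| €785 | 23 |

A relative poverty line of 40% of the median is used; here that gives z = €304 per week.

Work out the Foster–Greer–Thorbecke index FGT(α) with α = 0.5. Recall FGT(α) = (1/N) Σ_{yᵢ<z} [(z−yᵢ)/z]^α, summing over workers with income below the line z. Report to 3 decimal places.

Incomes under z: 16×€205 (q = 16 of N = 101).
Shortfall ratios: (304−205)/304 = 0.3257 (×16).
Raised to α = 0.5: 0.57066 (×16).
Sum = 9.130631; FGT(0.5) = 9.130631 / 101 = 0.090.

0.090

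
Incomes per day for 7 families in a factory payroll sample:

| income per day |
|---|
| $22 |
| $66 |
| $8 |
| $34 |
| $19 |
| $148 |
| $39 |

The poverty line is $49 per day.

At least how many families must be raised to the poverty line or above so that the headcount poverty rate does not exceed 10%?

5 of the 7 families are poor, so H = 5/7 = 0.714.
A headcount ratio of at most 10% allows at most ⌊0.10 × 7⌋ = 0 poor families.
So at least 5 − 0 = 5 must be lifted.

5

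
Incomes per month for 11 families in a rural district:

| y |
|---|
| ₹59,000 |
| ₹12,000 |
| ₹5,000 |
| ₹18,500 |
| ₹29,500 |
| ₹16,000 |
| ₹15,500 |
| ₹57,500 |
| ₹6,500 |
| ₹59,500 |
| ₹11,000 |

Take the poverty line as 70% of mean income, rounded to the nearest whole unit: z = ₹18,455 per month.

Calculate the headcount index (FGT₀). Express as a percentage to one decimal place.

54.5%

6 of the 11 families have income below ₹18,455.
H = 6/11 = 54.5%.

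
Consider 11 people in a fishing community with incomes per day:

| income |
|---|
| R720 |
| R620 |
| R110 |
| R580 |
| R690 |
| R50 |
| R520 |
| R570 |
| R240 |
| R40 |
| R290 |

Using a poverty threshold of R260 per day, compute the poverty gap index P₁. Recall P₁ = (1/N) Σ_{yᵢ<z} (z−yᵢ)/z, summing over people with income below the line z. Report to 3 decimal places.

0.210

Incomes under z: R40, R50, R110, R240 (q = 4 of N = 11).
Relative gaps: (260−40)/260 = 0.8462; (260−50)/260 = 0.8077; (260−110)/260 = 0.5769; (260−240)/260 = 0.0769.
Σ = 2.307692. Dividing by the full population N = 11 gives P₁ = 0.210.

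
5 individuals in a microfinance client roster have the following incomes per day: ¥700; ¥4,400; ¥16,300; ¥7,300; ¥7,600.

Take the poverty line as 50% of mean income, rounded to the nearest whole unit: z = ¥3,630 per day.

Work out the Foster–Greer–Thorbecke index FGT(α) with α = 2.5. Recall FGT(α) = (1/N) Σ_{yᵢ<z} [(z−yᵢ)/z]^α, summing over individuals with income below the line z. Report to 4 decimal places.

0.1171

Incomes under z: ¥700 (q = 1 of N = 5).
Gap ratios (z−y)/z: (3630−700)/3630 = 0.8072.
Raised to α = 2.5: 0.58533.
Sum = 0.585332; FGT(2.5) = 0.585332 / 5 = 0.1171.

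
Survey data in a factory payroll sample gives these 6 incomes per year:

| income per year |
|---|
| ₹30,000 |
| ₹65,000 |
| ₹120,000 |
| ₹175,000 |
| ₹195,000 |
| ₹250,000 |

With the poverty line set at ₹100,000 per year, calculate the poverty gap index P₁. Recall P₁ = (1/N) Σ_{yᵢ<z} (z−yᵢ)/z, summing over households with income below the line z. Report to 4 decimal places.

0.1750

Poor units: ₹30,000, ₹65,000 (q = 2 of N = 6).
Normalized shortfalls: (100000−30000)/100000 = 0.7000; (100000−65000)/100000 = 0.3500.
Sum of shortfalls = 1.050000; P₁ averages over all N: 1.050000 / 6 = 0.1750.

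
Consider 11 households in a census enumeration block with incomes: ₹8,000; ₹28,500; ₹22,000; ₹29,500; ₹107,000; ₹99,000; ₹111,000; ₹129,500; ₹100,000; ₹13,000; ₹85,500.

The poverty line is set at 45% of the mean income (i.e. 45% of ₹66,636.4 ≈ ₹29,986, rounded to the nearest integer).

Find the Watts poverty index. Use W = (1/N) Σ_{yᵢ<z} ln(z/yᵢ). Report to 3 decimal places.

Below z: ₹8,000, ₹13,000, ₹22,000, ₹28,500, ₹29,500 (q = 5 of N = 11).
Log gaps: ln(29986/8000) = 1.3213; ln(29986/13000) = 0.8358; ln(29986/22000) = 0.3097; ln(29986/28500) = 0.0508; ln(29986/29500) = 0.0163.
W = 2.533925 / 11 = 0.230.

0.230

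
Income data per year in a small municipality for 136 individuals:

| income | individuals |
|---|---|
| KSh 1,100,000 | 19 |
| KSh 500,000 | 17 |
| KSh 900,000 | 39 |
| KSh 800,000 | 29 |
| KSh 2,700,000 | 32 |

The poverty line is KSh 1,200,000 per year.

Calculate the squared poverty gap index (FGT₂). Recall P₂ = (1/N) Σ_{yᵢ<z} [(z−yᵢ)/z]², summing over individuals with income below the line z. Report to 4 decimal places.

Incomes under z: 17×KSh 500,000, 29×KSh 800,000, 39×KSh 900,000, 19×KSh 1,100,000 (q = 104 of N = 136).
Normalized shortfalls: (1200000−500000)/1200000 = 0.5833 (×17); (1200000−800000)/1200000 = 0.3333 (×29); (1200000−900000)/1200000 = 0.2500 (×39); (1200000−1100000)/1200000 = 0.0833 (×19).
Squared: 0.3403 (×17); 0.1111 (×29); 0.0625 (×39); 0.0069 (×19).
Sum = 11.576389; P₂ = 11.576389 / 136 = 0.0851.

0.0851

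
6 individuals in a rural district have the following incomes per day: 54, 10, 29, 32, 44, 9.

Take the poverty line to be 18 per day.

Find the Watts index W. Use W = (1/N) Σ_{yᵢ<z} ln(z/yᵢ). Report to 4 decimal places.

0.2135

Poor units: 9, 10 (q = 2 of N = 6).
Log gaps: ln(18/9) = 0.6931; ln(18/10) = 0.5878.
W = 1.280934 / 6 = 0.2135.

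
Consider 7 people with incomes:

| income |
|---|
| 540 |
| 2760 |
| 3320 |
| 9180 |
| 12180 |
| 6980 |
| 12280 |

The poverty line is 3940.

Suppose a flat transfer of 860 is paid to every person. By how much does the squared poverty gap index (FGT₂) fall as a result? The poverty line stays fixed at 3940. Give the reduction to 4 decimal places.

0.0624

Before: below the line — 540, 2760, 3320; squared poverty gap index (FGT₂) = 0.122733.
After the 860 transfer: below the line — 1400, 3620; squared poverty gap index (FGT₂) = 0.060314.
Reduction = 0.122733 − 0.060314 = 0.0624.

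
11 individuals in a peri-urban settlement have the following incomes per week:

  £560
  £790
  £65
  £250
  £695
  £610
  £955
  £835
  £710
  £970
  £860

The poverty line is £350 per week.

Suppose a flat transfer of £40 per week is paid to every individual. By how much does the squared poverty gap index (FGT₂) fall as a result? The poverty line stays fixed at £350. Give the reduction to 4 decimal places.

Before: below the line — £65, £250; squared poverty gap index (FGT₂) = 0.067699.
After the £40 transfer: below the line — £105, £290; squared poverty gap index (FGT₂) = 0.047217.
Reduction = 0.067699 − 0.047217 = 0.0205.

0.0205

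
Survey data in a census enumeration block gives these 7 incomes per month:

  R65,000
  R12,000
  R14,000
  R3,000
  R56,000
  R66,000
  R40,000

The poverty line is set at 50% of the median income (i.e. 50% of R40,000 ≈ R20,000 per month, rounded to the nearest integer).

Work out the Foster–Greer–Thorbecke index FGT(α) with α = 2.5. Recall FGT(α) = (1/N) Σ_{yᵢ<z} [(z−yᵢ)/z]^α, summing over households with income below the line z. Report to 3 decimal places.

Poor units: R3,000, R12,000, R14,000 (q = 3 of N = 7).
Gap ratios (z−y)/z: (20000−3000)/20000 = 0.8500; (20000−12000)/20000 = 0.4000; (20000−14000)/20000 = 0.3000.
Raised to α = 2.5: 0.66611; 0.10119; 0.04930.
Sum = 0.816600; FGT(2.5) = 0.816600 / 7 = 0.117.

0.117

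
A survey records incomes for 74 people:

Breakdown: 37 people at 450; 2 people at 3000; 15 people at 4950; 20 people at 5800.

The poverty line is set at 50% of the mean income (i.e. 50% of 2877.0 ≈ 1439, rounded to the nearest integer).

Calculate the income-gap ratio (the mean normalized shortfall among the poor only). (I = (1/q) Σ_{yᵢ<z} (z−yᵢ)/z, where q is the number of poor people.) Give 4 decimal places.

0.6873

Below z: 37×450 (q = 37 of N = 74).
Shortfall ratios (z−y)/z: 0.6873 (×37); sum = 25.429465.
The income-gap ratio divides by q (the poor only): 25.429465 / 37 = 0.6873.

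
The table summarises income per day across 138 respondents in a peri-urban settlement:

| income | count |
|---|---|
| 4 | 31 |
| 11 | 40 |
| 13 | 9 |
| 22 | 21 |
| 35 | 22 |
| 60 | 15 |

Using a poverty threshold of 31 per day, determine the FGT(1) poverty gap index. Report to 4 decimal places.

Incomes under z: 31×4, 40×11, 9×13, 21×22 (q = 101 of N = 138).
Gap ratios (z−y)/z: (31−4)/31 = 0.8710 (×31); (31−11)/31 = 0.6452 (×40); (31−13)/31 = 0.5806 (×9); (31−22)/31 = 0.2903 (×21).
Σ = 64.129032. Dividing by the full population N = 138 gives P₁ = 0.4647.

0.4647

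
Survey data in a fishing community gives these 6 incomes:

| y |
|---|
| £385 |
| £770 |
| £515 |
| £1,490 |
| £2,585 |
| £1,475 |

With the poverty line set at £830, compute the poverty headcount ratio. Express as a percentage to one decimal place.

50.0%

3 of the 6 respondents have income below £830.
H = 3/6 = 50.0%.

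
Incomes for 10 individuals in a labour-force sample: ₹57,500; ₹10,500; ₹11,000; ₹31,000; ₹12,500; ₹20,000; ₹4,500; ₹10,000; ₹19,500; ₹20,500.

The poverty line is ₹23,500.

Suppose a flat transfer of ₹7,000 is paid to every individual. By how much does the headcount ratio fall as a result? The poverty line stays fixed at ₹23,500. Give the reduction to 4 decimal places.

0.3000

Before: below the line — ₹4,500, ₹10,000, ₹10,500, ₹11,000, ₹12,500, ₹19,500, ₹20,000, ₹20,500; headcount ratio = 0.800000.
After the ₹7,000 transfer: below the line — ₹11,500, ₹17,000, ₹17,500, ₹18,000, ₹19,500; headcount ratio = 0.500000.
Reduction = 0.800000 − 0.500000 = 0.3000.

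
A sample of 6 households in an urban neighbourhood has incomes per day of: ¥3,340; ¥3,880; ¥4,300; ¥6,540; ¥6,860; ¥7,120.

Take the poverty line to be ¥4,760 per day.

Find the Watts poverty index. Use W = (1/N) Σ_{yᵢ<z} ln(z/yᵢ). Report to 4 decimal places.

Poor units: ¥3,340, ¥3,880, ¥4,300 (q = 3 of N = 6).
ln(z/y) terms: ln(4760/3340) = 0.3543; ln(4760/3880) = 0.2044; ln(4760/4300) = 0.1016.
W = 0.660322 / 6 = 0.1101.

0.1101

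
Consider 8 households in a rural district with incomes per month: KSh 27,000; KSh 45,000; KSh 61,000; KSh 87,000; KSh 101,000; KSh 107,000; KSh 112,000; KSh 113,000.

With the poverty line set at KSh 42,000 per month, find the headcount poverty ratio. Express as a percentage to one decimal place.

12.5%

1 of the 8 households have income below KSh 42,000.
H = 1/8 = 12.5%.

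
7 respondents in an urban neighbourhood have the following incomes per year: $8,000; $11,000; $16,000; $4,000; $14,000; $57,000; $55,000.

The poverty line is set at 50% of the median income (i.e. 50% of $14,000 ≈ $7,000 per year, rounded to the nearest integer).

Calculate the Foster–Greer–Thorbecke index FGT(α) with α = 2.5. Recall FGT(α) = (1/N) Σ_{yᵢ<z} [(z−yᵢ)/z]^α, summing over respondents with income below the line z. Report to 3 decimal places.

0.017

Incomes under z: $4,000 (q = 1 of N = 7).
Gap ratios (z−y)/z: (7000−4000)/7000 = 0.4286.
Raised to α = 2.5: 0.12024.
Sum = 0.120243; FGT(2.5) = 0.120243 / 7 = 0.017.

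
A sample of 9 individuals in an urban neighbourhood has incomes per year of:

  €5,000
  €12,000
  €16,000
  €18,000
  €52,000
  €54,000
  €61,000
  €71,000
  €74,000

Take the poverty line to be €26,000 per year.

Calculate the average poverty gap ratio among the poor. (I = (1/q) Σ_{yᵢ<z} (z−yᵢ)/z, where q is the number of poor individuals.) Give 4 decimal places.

0.5096

Below the line: €5,000, €12,000, €16,000, €18,000 (q = 4 of N = 9).
Relative gaps: 0.8077, 0.5385, 0.3846, 0.3077; sum = 2.038462.
I averages over the q = 4 poor units only: 2.038462 / 4 = 0.5096.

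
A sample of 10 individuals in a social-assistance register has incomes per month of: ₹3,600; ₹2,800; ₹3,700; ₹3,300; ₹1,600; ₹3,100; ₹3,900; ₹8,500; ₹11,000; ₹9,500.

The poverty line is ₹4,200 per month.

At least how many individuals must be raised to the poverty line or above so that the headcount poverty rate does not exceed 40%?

3

Currently q = 7 of N = 10 are below the line (H = 0.700).
A headcount ratio of at most 40% allows at most ⌊0.40 × 10⌋ = 4 poor individuals.
So at least 7 − 4 = 3 must be lifted.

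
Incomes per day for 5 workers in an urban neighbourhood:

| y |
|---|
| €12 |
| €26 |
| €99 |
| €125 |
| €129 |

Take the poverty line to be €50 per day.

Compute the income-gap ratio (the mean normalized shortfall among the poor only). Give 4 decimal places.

0.6200

Poor units: €12, €26 (q = 2 of N = 5).
Relative gaps: 0.7600, 0.4800; sum = 1.240000.
The income-gap ratio divides by q (the poor only): 1.240000 / 2 = 0.6200.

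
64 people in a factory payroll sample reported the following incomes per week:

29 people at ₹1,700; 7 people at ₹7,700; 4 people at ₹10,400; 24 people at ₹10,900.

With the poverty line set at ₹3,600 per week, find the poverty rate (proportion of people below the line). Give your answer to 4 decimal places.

29 of the 64 people have income below ₹3,600.
H = 29/64 = 0.4531.

0.4531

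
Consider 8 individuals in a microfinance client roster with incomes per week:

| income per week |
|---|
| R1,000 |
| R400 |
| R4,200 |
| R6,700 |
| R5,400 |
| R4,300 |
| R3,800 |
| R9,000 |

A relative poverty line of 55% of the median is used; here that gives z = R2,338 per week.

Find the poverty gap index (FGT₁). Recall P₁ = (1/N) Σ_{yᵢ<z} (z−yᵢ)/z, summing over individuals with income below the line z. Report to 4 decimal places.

0.1751

Poor units: R400, R1,000 (q = 2 of N = 8).
Gap ratios (z−y)/z: (2338−400)/2338 = 0.8289; (2338−1000)/2338 = 0.5723.
Sum of shortfalls = 1.401198; P₁ averages over all N: 1.401198 / 8 = 0.1751.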